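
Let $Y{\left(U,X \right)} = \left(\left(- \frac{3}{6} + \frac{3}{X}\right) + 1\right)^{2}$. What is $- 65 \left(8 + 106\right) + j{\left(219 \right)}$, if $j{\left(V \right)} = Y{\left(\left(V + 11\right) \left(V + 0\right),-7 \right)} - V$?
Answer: $- \frac{1495283}{196} \approx -7629.0$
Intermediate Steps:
$Y{\left(U,X \right)} = \left(\frac{1}{2} + \frac{3}{X}\right)^{2}$ ($Y{\left(U,X \right)} = \left(\left(\left(-3\right) \frac{1}{6} + \frac{3}{X}\right) + 1\right)^{2} = \left(\left(- \frac{1}{2} + \frac{3}{X}\right) + 1\right)^{2} = \left(\frac{1}{2} + \frac{3}{X}\right)^{2}$)
$j{\left(V \right)} = \frac{1}{196} - V$ ($j{\left(V \right)} = \frac{\left(6 - 7\right)^{2}}{4 \cdot 49} - V = \frac{1}{4} \cdot \frac{1}{49} \left(-1\right)^{2} - V = \frac{1}{4} \cdot \frac{1}{49} \cdot 1 - V = \frac{1}{196} - V$)
$- 65 \left(8 + 106\right) + j{\left(219 \right)} = - 65 \left(8 + 106\right) + \left(\frac{1}{196} - 219\right) = \left(-65\right) 114 + \left(\frac{1}{196} - 219\right) = -7410 - \frac{42923}{196} = - \frac{1495283}{196}$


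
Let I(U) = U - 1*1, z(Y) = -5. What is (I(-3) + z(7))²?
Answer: 81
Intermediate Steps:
I(U) = -1 + U (I(U) = U - 1 = -1 + U)
(I(-3) + z(7))² = ((-1 - 3) - 5)² = (-4 - 5)² = (-9)² = 81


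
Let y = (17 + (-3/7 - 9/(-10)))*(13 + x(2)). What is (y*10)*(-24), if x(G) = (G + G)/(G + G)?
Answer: -58704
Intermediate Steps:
x(G) = 1 (x(G) = (2*G)/((2*G)) = (2*G)*(1/(2*G)) = 1)
y = 1223/5 (y = (17 + (-3/7 - 9/(-10)))*(13 + 1) = (17 + (-3*⅐ - 9*(-⅒)))*14 = (17 + (-3/7 + 9/10))*14 = (17 + 33/70)*14 = (1223/70)*14 = 1223/5 ≈ 244.60)
(y*10)*(-24) = ((1223/5)*10)*(-24) = 2446*(-24) = -58704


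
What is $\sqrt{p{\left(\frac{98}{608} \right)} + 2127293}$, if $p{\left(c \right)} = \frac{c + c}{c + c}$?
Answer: $3 \sqrt{236366} \approx 1458.5$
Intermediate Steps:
$p{\left(c \right)} = 1$ ($p{\left(c \right)} = \frac{2 c}{2 c} = 2 c \frac{1}{2 c} = 1$)
$\sqrt{p{\left(\frac{98}{608} \right)} + 2127293} = \sqrt{1 + 2127293} = \sqrt{2127294} = 3 \sqrt{236366}$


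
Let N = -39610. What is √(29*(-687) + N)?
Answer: I*√59533 ≈ 243.99*I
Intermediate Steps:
√(29*(-687) + N) = √(29*(-687) - 39610) = √(-19923 - 39610) = √(-59533) = I*√59533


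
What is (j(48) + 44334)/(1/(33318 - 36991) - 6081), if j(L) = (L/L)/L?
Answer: -7816265209/1072104672 ≈ -7.2906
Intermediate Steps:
j(L) = 1/L
(j(48) + 44334)/(1/(33318 - 36991) - 6081) = (1/48 + 44334)/(1/(33318 - 36991) - 6081) = (1/48 + 44334)/(1/(-3673) - 6081) = 2128033/(48*(-1/3673 - 6081)) = 2128033/(48*(-22335514/3673)) = (2128033/48)*(-3673/22335514) = -7816265209/1072104672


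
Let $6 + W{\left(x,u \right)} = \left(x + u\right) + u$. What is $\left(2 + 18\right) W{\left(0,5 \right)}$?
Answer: $80$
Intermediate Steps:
$W{\left(x,u \right)} = -6 + x + 2 u$ ($W{\left(x,u \right)} = -6 + \left(\left(x + u\right) + u\right) = -6 + \left(\left(u + x\right) + u\right) = -6 + \left(x + 2 u\right) = -6 + x + 2 u$)
$\left(2 + 18\right) W{\left(0,5 \right)} = \left(2 + 18\right) \left(-6 + 0 + 2 \cdot 5\right) = 20 \left(-6 + 0 + 10\right) = 20 \cdot 4 = 80$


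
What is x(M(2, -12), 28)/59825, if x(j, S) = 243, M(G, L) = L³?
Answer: 243/59825 ≈ 0.0040618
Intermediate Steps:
x(M(2, -12), 28)/59825 = 243/59825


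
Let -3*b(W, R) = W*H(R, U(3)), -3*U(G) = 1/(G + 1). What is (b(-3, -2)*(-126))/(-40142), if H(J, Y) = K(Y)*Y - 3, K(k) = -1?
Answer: -735/80284 ≈ -0.0091550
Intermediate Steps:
U(G) = -1/(3*(1 + G)) (U(G) = -1/(3*(G + 1)) = -1/(3*(1 + G)))
H(J, Y) = -3 - Y (H(J, Y) = -Y - 3 = -3 - Y)
b(W, R) = 35*W/36 (b(W, R) = -W*(-3 - (-1)/(3 + 3*3))/3 = -W*(-3 - (-1)/(3 + 9))/3 = -W*(-3 - (-1)/12)/3 = -W*(-3 - 1*(-1/12))/3 = -W*(-3 + 1/12)/3 = -W*(-35)/(3*12) = -(-35)*W/36 = 35*W/36)
(b(-3, -2)*(-126))/(-40142) = (((35/36)*(-3))*(-126))/(-40142) = -35/12*(-126)*(-1/40142) = (735/2)*(-1/40142) = -735/80284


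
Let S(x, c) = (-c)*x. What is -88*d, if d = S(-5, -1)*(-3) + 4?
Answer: -1672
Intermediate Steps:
S(x, c) = -c*x
d = 19 (d = -1*(-1)*(-5)*(-3) + 4 = -5*(-3) + 4 = 15 + 4 = 19)
-88*d = -88*19 = -1672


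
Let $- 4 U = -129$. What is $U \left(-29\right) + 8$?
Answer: $- \frac{3709}{4} \approx -927.25$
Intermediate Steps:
$U = \frac{129}{4}$ ($U = \left(- \frac{1}{4}\right) \left(-129\right) = \frac{129}{4} \approx 32.25$)
$U \left(-29\right) + 8 = \frac{129}{4} \left(-29\right) + 8 = - \frac{3741}{4} + 8 = - \frac{3709}{4}$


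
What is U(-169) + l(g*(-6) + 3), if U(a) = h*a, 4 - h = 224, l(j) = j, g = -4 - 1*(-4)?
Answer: 37183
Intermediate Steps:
g = 0 (g = -4 + 4 = 0)
h = -220 (h = 4 - 1*224 = 4 - 224 = -220)
U(a) = -220*a
U(-169) + l(g*(-6) + 3) = -220*(-169) + (0*(-6) + 3) = 37180 + (0 + 3) = 37180 + 3 = 37183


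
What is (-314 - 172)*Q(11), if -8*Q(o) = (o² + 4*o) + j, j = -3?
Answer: 19683/2 ≈ 9841.5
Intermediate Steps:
Q(o) = 3/8 - o/2 - o²/8 (Q(o) = -((o² + 4*o) - 3)/8 = -(-3 + o² + 4*o)/8 = 3/8 - o/2 - o²/8)
(-314 - 172)*Q(11) = (-314 - 172)*(3/8 - ½*11 - ⅛*11²) = -486*(3/8 - 11/2 - ⅛*121) = -486*(3/8 - 11/2 - 121/8) = -486*(-81/4) = 19683/2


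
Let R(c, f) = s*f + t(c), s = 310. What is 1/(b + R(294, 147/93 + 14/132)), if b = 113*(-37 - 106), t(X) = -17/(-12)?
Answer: -44/687927 ≈ -6.3960e-5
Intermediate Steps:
t(X) = 17/12 (t(X) = -17*(-1/12) = 17/12)
R(c, f) = 17/12 + 310*f (R(c, f) = 310*f + 17/12 = 17/12 + 310*f)
b = -16159 (b = 113*(-143) = -16159)
1/(b + R(294, 147/93 + 14/132)) = 1/(-16159 + (17/12 + 310*(147/93 + 14/132))) = 1/(-16159 + (17/12 + 310*(147*(1/93) + 14*(1/132)))) = 1/(-16159 + (17/12 + 310*(49/31 + 7/66))) = 1/(-16159 + (17/12 + 310*(3451/2046))) = 1/(-16159 + (17/12 + 17255/33)) = 1/(-16159 + 23069/44) = 1/(-687927/44) = -44/687927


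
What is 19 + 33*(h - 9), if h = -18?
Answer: -872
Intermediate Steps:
19 + 33*(h - 9) = 19 + 33*(-18 - 9) = 19 + 33*(-27) = 19 - 891 = -872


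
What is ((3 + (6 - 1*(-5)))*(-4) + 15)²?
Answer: 1681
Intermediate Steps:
((3 + (6 - 1*(-5)))*(-4) + 15)² = ((3 + (6 + 5))*(-4) + 15)² = ((3 + 11)*(-4) + 15)² = (14*(-4) + 15)² = (-56 + 15)² = (-41)² = 1681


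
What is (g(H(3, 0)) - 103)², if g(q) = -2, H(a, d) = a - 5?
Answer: 11025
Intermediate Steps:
H(a, d) = -5 + a
(g(H(3, 0)) - 103)² = (-2 - 103)² = (-105)² = 11025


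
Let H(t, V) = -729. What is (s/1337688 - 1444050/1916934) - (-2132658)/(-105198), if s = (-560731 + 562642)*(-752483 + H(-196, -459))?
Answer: -685035851147474555/624432829408938 ≈ -1097.1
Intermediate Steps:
s = -1439388132 (s = (-560731 + 562642)*(-752483 - 729) = 1911*(-753212) = -1439388132)
(s/1337688 - 1444050/1916934) - (-2132658)/(-105198) = (-1439388132/1337688 - 1444050/1916934) - (-2132658)/(-105198) = (-1439388132*1/1337688 - 1444050*1/1916934) - (-2132658)*(-1)/105198 = (-119949011/111474 - 240675/319489) - 1*355443/17533 = -38349218580329/35614716786 - 355443/17533 = -685035851147474555/624432829408938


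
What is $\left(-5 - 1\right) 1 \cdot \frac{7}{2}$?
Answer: $-21$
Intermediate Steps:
$\left(-5 - 1\right) 1 \cdot \frac{7}{2} = \left(-6\right) 1 \cdot 7 \cdot \frac{1}{2} = \left(-6\right) \frac{7}{2} = -21$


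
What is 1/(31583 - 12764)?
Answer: 1/18819 ≈ 5.3138e-5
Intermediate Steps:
1/(31583 - 12764) = 1/18819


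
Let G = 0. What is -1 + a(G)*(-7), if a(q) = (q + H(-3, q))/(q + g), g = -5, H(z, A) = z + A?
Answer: -26/5 ≈ -5.2000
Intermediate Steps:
H(z, A) = A + z
a(q) = (-3 + 2*q)/(-5 + q) (a(q) = (q + (q - 3))/(q - 5) = (q + (-3 + q))/(-5 + q) = (-3 + 2*q)/(-5 + q))
-1 + a(G)*(-7) = -1 + ((-3 + 2*0)/(-5 + 0))*(-7) = -1 + ((-3 + 0)/(-5))*(-7) = -1 - 1/5*(-3)*(-7) = -1 + (3/5)*(-7) = -1 - 21/5 = -26/5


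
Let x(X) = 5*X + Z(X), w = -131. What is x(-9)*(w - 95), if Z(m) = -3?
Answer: 10848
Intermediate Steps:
x(X) = -3 + 5*X (x(X) = 5*X - 3 = -3 + 5*X)
x(-9)*(w - 95) = (-3 + 5*(-9))*(-131 - 95) = (-3 - 45)*(-226) = -48*(-226) = 10848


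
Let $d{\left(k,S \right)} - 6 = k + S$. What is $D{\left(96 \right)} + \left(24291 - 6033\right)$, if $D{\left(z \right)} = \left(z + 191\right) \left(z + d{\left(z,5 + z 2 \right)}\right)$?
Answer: $131623$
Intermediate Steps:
$d{\left(k,S \right)} = 6 + S + k$ ($d{\left(k,S \right)} = 6 + \left(k + S\right) = 6 + \left(S + k\right) = 6 + S + k$)
$D{\left(z \right)} = \left(11 + 4 z\right) \left(191 + z\right)$ ($D{\left(z \right)} = \left(z + 191\right) \left(z + \left(6 + \left(5 + z 2\right) + z\right)\right) = \left(191 + z\right) \left(z + \left(6 + \left(5 + 2 z\right) + z\right)\right) = \left(191 + z\right) \left(z + \left(11 + 3 z\right)\right) = \left(191 + z\right) \left(11 + 4 z\right) = \left(11 + 4 z\right) \left(191 + z\right)$)
$D{\left(96 \right)} + \left(24291 - 6033\right) = \left(2101 + 4 \cdot 96^{2} + 775 \cdot 96\right) + \left(24291 - 6033\right) = \left(2101 + 4 \cdot 9216 + 74400\right) + \left(24291 - 6033\right) = \left(2101 + 36864 + 74400\right) + \left(24291 - 6033\right) = 113365 + 18258 = 131623$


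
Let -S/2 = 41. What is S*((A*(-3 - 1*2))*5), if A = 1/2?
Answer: 1025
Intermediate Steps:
A = 1/2 ≈ 0.50000
S = -82 (S = -2*41 = -82)
S*((A*(-3 - 1*2))*5) = -82*(-3 - 1*2)/2*5 = -82*(-3 - 2)/2*5 = -82*(1/2)*(-5)*5 = -(-205)*5 = -82*(-25/2) = 1025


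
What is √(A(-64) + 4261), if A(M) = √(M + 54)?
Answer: √(4261 + I*√10) ≈ 65.276 + 0.0242*I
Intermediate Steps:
A(M) = √(54 + M)
√(A(-64) + 4261) = √(√(54 - 64) + 4261) = √(√(-10) + 4261) = √(I*√10 + 4261) = √(4261 + I*√10)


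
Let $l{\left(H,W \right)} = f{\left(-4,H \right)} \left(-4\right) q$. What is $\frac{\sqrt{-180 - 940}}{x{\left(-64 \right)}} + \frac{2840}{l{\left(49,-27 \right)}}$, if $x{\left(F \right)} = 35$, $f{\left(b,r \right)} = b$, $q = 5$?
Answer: $\frac{71}{2} + \frac{4 i \sqrt{70}}{35} \approx 35.5 + 0.95618 i$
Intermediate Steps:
$l{\left(H,W \right)} = 80$ ($l{\left(H,W \right)} = \left(-4\right) \left(-4\right) 5 = 16 \cdot 5 = 80$)
$\frac{\sqrt{-180 - 940}}{x{\left(-64 \right)}} + \frac{2840}{l{\left(49,-27 \right)}} = \frac{\sqrt{-180 - 940}}{35} + \frac{2840}{80} = \sqrt{-1120} \cdot \frac{1}{35} + 2840 \cdot \frac{1}{80} = 4 i \sqrt{70} \cdot \frac{1}{35} + \frac{71}{2} = \frac{4 i \sqrt{70}}{35} + \frac{71}{2} = \frac{71}{2} + \frac{4 i \sqrt{70}}{35}$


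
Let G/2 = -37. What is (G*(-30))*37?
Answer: 82140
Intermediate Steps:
G = -74 (G = 2*(-37) = -74)
(G*(-30))*37 = -74*(-30)*37 = 2220*37 = 82140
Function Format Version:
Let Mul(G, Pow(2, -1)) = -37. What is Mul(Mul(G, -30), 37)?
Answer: 82140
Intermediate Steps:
G = -74 (G = Mul(2, -37) = -74)
Mul(Mul(G, -30), 37) = Mul(Mul(-74, -30), 37) = Mul(2220, 37) = 82140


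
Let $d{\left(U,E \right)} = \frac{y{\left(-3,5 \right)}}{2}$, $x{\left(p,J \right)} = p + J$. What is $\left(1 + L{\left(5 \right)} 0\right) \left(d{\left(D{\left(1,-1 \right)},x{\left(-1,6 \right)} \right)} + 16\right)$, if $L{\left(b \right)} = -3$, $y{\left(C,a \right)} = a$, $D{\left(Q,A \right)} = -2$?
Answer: $\frac{37}{2} \approx 18.5$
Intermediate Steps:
$x{\left(p,J \right)} = J + p$
$d{\left(U,E \right)} = \frac{5}{2}$
$\left(1 + L{\left(5 \right)} 0\right) \left(d{\left(D{\left(1,-1 \right)},x{\left(-1,6 \right)} \right)} + 16\right) = \left(1 - 0\right) \left(\frac{5}{2} + 16\right) = \left(1 + 0\right) \frac{37}{2} = 1 \cdot \frac{37}{2} = \frac{37}{2}$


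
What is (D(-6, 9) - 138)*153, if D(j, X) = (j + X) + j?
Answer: -21573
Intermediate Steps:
D(j, X) = X + 2*j (D(j, X) = (X + j) + j = X + 2*j)
(D(-6, 9) - 138)*153 = ((9 + 2*(-6)) - 138)*153 = ((9 - 12) - 138)*153 = (-3 - 138)*153 = -141*153 = -21573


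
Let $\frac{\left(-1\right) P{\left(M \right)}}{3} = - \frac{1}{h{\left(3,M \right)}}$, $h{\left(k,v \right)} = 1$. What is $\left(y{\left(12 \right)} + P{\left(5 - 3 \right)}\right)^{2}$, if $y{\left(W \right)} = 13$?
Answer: $256$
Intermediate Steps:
$P{\left(M \right)} = 3$ ($P{\left(M \right)} = - 3 \left(- 1^{-1}\right) = - 3 \left(\left(-1\right) 1\right) = \left(-3\right) \left(-1\right) = 3$)
$\left(y{\left(12 \right)} + P{\left(5 - 3 \right)}\right)^{2} = \left(13 + 3\right)^{2} = 16^{2} = 256$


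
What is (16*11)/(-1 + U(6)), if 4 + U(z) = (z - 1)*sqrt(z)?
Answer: 176/25 + 176*sqrt(6)/25 ≈ 24.284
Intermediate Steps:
U(z) = -4 + sqrt(z)*(-1 + z) (U(z) = -4 + (z - 1)*sqrt(z) = -4 + (-1 + z)*sqrt(z) = -4 + sqrt(z)*(-1 + z))
(16*11)/(-1 + U(6)) = (16*11)/(-1 + (-4 + 6**(3/2) - sqrt(6))) = 176/(-1 + (-4 + 6*sqrt(6) - sqrt(6))) = 176/(-1 + (-4 + 5*sqrt(6))) = 176/(-5 + 5*sqrt(6))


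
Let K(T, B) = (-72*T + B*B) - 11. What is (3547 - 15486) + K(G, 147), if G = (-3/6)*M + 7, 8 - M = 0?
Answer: 9443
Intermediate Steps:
M = 8 (M = 8 - 1*0 = 8 + 0 = 8)
G = 3 (G = -3/6*8 + 7 = -3*1/6*8 + 7 = -1/2*8 + 7 = -4 + 7 = 3)
K(T, B) = -11 + B**2 - 72*T (K(T, B) = (-72*T + B**2) - 11 = (B**2 - 72*T) - 11 = -11 + B**2 - 72*T)
(3547 - 15486) + K(G, 147) = (3547 - 15486) + (-11 + 147**2 - 72*3) = -11939 + (-11 + 21609 - 216) = -11939 + 21382 = 9443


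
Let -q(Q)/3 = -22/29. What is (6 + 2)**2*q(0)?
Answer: 4224/29 ≈ 145.66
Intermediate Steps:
q(Q) = 66/29 (q(Q) = -(-66)/29 = -3*(-22/29) = 66/29)
(6 + 2)**2*q(0) = (6 + 2)**2*(66/29) = 8**2*(66/29) = 64*(66/29) = 4224/29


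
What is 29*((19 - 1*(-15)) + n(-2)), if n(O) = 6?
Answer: 1160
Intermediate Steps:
29*((19 - 1*(-15)) + n(-2)) = 29*((19 - 1*(-15)) + 6) = 29*((19 + 15) + 6) = 29*(34 + 6) = 29*40 = 1160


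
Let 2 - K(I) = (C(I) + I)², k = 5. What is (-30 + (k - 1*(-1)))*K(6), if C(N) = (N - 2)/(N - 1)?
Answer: 26544/25 ≈ 1061.8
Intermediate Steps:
C(N) = (-2 + N)/(-1 + N)
K(I) = 2 - (I + (-2 + I)/(-1 + I))² (K(I) = 2 - ((-2 + I)/(-1 + I) + I)² = 2 - (I + (-2 + I)/(-1 + I))²)
(-30 + (k - 1*(-1)))*K(6) = (-30 + (5 - 1*(-1)))*(2 - (-2 + 6²)²/(-1 + 6)²) = (-30 + (5 + 1))*(2 - 1*(-2 + 36)²/5²) = (-30 + 6)*(2 - 1*1/25*34²) = -24*(2 - 1*1/25*1156) = -24*(2 - 1156/25) = -24*(-1106/25) = 26544/25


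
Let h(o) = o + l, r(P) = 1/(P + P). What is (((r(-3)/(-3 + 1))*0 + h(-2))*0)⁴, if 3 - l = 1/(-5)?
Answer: 0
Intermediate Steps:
l = 16/5 (l = 3 - 1/(-5) = 3 - 1*(-⅕) = 3 + ⅕ = 16/5 ≈ 3.2000)
r(P) = 1/(2*P)
h(o) = 16/5 + o (h(o) = o + 16/5 = 16/5 + o)
(((r(-3)/(-3 + 1))*0 + h(-2))*0)⁴ = (((((½)/(-3))/(-3 + 1))*0 + (16/5 - 2))*0)⁴ = (((((½)*(-⅓))/(-2))*0 + 6/5)*0)⁴ = ((-⅙*(-½)*0 + 6/5)*0)⁴ = (((1/12)*0 + 6/5)*0)⁴ = ((0 + 6/5)*0)⁴ = ((6/5)*0)⁴ = 0⁴ = 0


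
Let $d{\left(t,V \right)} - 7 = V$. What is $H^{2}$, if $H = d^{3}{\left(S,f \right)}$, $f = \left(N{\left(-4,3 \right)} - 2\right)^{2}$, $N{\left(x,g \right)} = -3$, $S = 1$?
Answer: $1073741824$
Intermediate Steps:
$f = 25$ ($f = \left(-3 - 2\right)^{2} = \left(-5\right)^{2} = 25$)
$d{\left(t,V \right)} = 7 + V$
$H = 32768$ ($H = \left(7 + 25\right)^{3} = 32^{3} = 32768$)
$H^{2} = 32768^{2} = 1073741824$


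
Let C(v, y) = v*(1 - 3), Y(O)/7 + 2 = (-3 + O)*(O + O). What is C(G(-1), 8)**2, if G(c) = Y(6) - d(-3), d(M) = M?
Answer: 232324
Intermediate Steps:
Y(O) = -14 + 14*O*(-3 + O) (Y(O) = -14 + 7*((-3 + O)*(O + O)) = -14 + 7*((-3 + O)*(2*O)) = -14 + 7*(2*O*(-3 + O)) = -14 + 14*O*(-3 + O))
G(c) = 241 (G(c) = (-14 - 42*6 + 14*6**2) - 1*(-3) = (-14 - 252 + 14*36) + 3 = (-14 - 252 + 504) + 3 = 238 + 3 = 241)
C(v, y) = -2*v (C(v, y) = v*(-2) = -2*v)
C(G(-1), 8)**2 = (-2*241)**2 = (-482)**2 = 232324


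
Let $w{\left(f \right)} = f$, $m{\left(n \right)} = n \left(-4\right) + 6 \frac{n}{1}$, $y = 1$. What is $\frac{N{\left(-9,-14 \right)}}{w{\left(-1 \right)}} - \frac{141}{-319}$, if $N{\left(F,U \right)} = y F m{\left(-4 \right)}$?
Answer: $- \frac{22827}{319} \approx -71.558$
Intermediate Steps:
$m{\left(n \right)} = 2 n$ ($m{\left(n \right)} = - 4 n + 6 n 1 = - 4 n + 6 n = 2 n$)
$N{\left(F,U \right)} = - 8 F$ ($N{\left(F,U \right)} = 1 F 2 \left(-4\right) = F \left(-8\right) = - 8 F$)
$\frac{N{\left(-9,-14 \right)}}{w{\left(-1 \right)}} - \frac{141}{-319} = \frac{\left(-8\right) \left(-9\right)}{-1} - \frac{141}{-319} = 72 \left(-1\right) - - \frac{141}{319} = -72 + \frac{141}{319} = - \frac{22827}{319}$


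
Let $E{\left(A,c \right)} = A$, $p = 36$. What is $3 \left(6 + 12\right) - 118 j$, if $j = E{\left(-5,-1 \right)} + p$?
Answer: $-3604$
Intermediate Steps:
$j = 31$ ($j = -5 + 36 = 31$)
$3 \left(6 + 12\right) - 118 j = 3 \left(6 + 12\right) - 3658 = 3 \cdot 18 - 3658 = 54 - 3658 = -3604$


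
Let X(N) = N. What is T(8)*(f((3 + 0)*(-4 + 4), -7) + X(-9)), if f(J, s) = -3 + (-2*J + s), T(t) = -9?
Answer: 171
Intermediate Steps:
f(J, s) = -3 + s - 2*J (f(J, s) = -3 + (s - 2*J) = -3 + s - 2*J)
T(8)*(f((3 + 0)*(-4 + 4), -7) + X(-9)) = -9*((-3 - 7 - 2*(3 + 0)*(-4 + 4)) - 9) = -9*((-3 - 7 - 6*0) - 9) = -9*((-3 - 7 - 2*0) - 9) = -9*((-3 - 7 + 0) - 9) = -9*(-10 - 9) = -9*(-19) = 171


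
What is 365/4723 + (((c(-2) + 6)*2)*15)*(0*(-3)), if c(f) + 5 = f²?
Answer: 365/4723 ≈ 0.077281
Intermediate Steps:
c(f) = -5 + f²
365/4723 + (((c(-2) + 6)*2)*15)*(0*(-3)) = 365/4723 + ((((-5 + (-2)²) + 6)*2)*15)*(0*(-3)) = 365*(1/4723) + ((((-5 + 4) + 6)*2)*15)*0 = 365/4723 + (((-1 + 6)*2)*15)*0 = 365/4723 + ((5*2)*15)*0 = 365/4723 + (10*15)*0 = 365/4723 + 150*0 = 365/4723 + 0 = 365/4723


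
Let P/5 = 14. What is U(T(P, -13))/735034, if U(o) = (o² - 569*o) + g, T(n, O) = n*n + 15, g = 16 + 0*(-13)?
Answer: 464361/15979 ≈ 29.061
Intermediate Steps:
g = 16 (g = 16 + 0 = 16)
P = 70 (P = 5*14 = 70)
T(n, O) = 15 + n² (T(n, O) = n² + 15 = 15 + n²)
U(o) = 16 + o² - 569*o (U(o) = (o² - 569*o) + 16 = 16 + o² - 569*o)
U(T(P, -13))/735034 = (16 + (15 + 70²)² - 569*(15 + 70²))/735034 = (16 + (15 + 4900)² - 569*(15 + 4900))*(1/735034) = (16 + 4915² - 569*4915)*(1/735034) = (16 + 24157225 - 2796635)*(1/735034) = 21360606*(1/735034) = 464361/15979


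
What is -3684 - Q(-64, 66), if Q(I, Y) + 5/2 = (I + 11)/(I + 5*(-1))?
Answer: -508153/138 ≈ -3682.3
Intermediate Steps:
Q(I, Y) = -5/2 + (11 + I)/(-5 + I) (Q(I, Y) = -5/2 + (I + 11)/(I + 5*(-1)) = -5/2 + (11 + I)/(I - 5) = -5/2 + (11 + I)/(-5 + I))
-3684 - Q(-64, 66) = -3684 - (47 - 3*(-64))/(2*(-5 - 64)) = -3684 - (47 + 192)/(2*(-69)) = -3684 - (-1)*239/(2*69) = -3684 - 1*(-239/138) = -3684 + 239/138 = -508153/138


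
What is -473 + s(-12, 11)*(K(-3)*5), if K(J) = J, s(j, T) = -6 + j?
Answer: -203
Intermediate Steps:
-473 + s(-12, 11)*(K(-3)*5) = -473 + (-6 - 12)*(-3*5) = -473 - 18*(-15) = -473 + 270 = -203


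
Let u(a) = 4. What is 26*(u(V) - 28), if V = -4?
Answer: -624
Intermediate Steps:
26*(u(V) - 28) = 26*(4 - 28) = 26*(-24) = -624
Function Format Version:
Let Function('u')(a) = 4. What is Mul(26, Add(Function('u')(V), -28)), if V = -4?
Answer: -624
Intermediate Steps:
Mul(26, Add(Function('u')(V), -28)) = Mul(26, Add(4, -28)) = Mul(26, -24) = -624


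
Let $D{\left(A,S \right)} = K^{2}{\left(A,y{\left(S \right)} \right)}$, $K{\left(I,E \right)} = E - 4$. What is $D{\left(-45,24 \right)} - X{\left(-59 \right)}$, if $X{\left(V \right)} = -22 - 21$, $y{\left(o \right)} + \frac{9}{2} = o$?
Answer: $\frac{1133}{4} \approx 283.25$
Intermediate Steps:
$y{\left(o \right)} = - \frac{9}{2} + o$
$K{\left(I,E \right)} = -4 + E$ ($K{\left(I,E \right)} = E - 4 = -4 + E$)
$X{\left(V \right)} = -43$
$D{\left(A,S \right)} = \left(- \frac{17}{2} + S\right)^{2}$ ($D{\left(A,S \right)} = \left(-4 + \left(- \frac{9}{2} + S\right)\right)^{2} = \left(- \frac{17}{2} + S\right)^{2}$)
$D{\left(-45,24 \right)} - X{\left(-59 \right)} = \frac{\left(-17 + 2 \cdot 24\right)^{2}}{4} - -43 = \frac{\left(-17 + 48\right)^{2}}{4} + 43 = \frac{31^{2}}{4} + 43 = \frac{1}{4} \cdot 961 + 43 = \frac{961}{4} + 43 = \frac{1133}{4}$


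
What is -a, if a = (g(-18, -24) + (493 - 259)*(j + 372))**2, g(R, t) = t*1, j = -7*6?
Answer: -5959222416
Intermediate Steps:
j = -42
g(R, t) = t
a = 5959222416 (a = (-24 + (493 - 259)*(-42 + 372))**2 = (-24 + 234*330)**2 = (-24 + 77220)**2 = 77196**2 = 5959222416)
-a = -1*5959222416 = -5959222416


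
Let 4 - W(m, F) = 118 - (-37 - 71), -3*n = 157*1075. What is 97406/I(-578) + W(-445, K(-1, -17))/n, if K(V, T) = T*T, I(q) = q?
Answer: -8219656351/48775975 ≈ -168.52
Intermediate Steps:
K(V, T) = T**2
n = -168775/3 (n = -157*1075/3 = -1/3*168775 = -168775/3 ≈ -56258.)
W(m, F) = -222 (W(m, F) = 4 - (118 - (-37 - 71)) = 4 - (118 - 1*(-108)) = 4 - (118 + 108) = 4 - 1*226 = 4 - 226 = -222)
97406/I(-578) + W(-445, K(-1, -17))/n = 97406/(-578) - 222/(-168775/3) = 97406*(-1/578) - 222*(-3/168775) = -48703/289 + 666/168775 = -8219656351/48775975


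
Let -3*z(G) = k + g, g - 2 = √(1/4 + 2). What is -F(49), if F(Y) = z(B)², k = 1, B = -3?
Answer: -9/4 ≈ -2.2500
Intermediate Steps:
g = 7/2 (g = 2 + √(1/4 + 2) = 2 + √(1*(¼) + 2) = 2 + √(¼ + 2) = 2 + √(9/4) = 2 + 3/2 = 7/2 ≈ 3.5000)
z(G) = -3/2 (z(G) = -(1 + 7/2)/3 = -⅓*9/2 = -3/2)
F(Y) = 9/4 (F(Y) = (-3/2)² = 9/4)
-F(49) = -1*9/4 = -9/4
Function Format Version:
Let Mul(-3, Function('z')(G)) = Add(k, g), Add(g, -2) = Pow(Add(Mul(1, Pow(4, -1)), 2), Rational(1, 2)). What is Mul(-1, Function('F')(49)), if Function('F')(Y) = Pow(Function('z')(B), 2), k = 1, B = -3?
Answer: Rational(-9, 4) ≈ -2.2500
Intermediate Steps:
g = Rational(7, 2) (g = Add(2, Pow(Add(Mul(1, Pow(4, -1)), 2), Rational(1, 2))) = Add(2, Pow(Add(Mul(1, Rational(1, 4)), 2), Rational(1, 2))) = Add(2, Pow(Add(Rational(1, 4), 2), Rational(1, 2))) = Add(2, Pow(Rational(9, 4), Rational(1, 2))) = Add(2, Rational(3, 2)) = Rational(7, 2) ≈ 3.5000)
Function('z')(G) = Rational(-3, 2) (Function('z')(G) = Mul(Rational(-1, 3), Add(1, Rational(7, 2))) = Mul(Rational(-1, 3), Rational(9, 2)) = Rational(-3, 2))
Function('F')(Y) = Rational(9, 4) (Function('F')(Y) = Pow(Rational(-3, 2), 2) = Rational(9, 4))
Mul(-1, Function('F')(49)) = Mul(-1, Rational(9, 4)) = Rational(-9, 4)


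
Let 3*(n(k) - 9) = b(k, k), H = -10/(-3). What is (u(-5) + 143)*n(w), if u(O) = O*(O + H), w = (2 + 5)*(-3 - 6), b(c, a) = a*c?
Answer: 201576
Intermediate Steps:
H = 10/3 (H = -10*(-1/3) = 10/3 ≈ 3.3333)
w = -63 (w = 7*(-9) = -63)
u(O) = O*(10/3 + O) (u(O) = O*(O + 10/3) = O*(10/3 + O))
n(k) = 9 + k**2/3 (n(k) = 9 + (k*k)/3 = 9 + k**2/3)
(u(-5) + 143)*n(w) = ((1/3)*(-5)*(10 + 3*(-5)) + 143)*(9 + (1/3)*(-63)**2) = ((1/3)*(-5)*(10 - 15) + 143)*(9 + (1/3)*3969) = ((1/3)*(-5)*(-5) + 143)*(9 + 1323) = (25/3 + 143)*1332 = (454/3)*1332 = 201576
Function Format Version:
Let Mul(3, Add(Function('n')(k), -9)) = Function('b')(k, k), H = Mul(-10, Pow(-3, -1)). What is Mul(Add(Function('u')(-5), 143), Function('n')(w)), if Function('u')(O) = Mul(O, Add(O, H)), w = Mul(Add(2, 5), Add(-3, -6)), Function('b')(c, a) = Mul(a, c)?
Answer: 201576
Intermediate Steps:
H = Rational(10, 3) (H = Mul(-10, Rational(-1, 3)) = Rational(10, 3) ≈ 3.3333)
w = -63 (w = Mul(7, -9) = -63)
Function('u')(O) = Mul(O, Add(Rational(10, 3), O)) (Function('u')(O) = Mul(O, Add(O, Rational(10, 3))) = Mul(O, Add(Rational(10, 3), O)))
Function('n')(k) = Add(9, Mul(Rational(1, 3), Pow(k, 2))) (Function('n')(k) = Add(9, Mul(Rational(1, 3), Mul(k, k))) = Add(9, Mul(Rational(1, 3), Pow(k, 2))))
Mul(Add(Function('u')(-5), 143), Function('n')(w)) = Mul(Add(Mul(Rational(1, 3), -5, Add(10, Mul(3, -5))), 143), Add(9, Mul(Rational(1, 3), Pow(-63, 2)))) = Mul(Add(Mul(Rational(1, 3), -5, Add(10, -15)), 143), Add(9, Mul(Rational(1, 3), 3969))) = Mul(Add(Mul(Rational(1, 3), -5, -5), 143), Add(9, 1323)) = Mul(Add(Rational(25, 3), 143), 1332) = Mul(Rational(454, 3), 1332) = 201576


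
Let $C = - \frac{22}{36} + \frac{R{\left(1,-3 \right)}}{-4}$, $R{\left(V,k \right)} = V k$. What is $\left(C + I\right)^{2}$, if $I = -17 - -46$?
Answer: $\frac{1100401}{1296} \approx 849.08$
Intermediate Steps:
$C = \frac{5}{36}$ ($C = - \frac{22}{36} + \frac{1 \left(-3\right)}{-4} = \left(-22\right) \frac{1}{36} - - \frac{3}{4} = - \frac{11}{18} + \frac{3}{4} = \frac{5}{36} \approx 0.13889$)
$I = 29$ ($I = -17 + 46 = 29$)
$\left(C + I\right)^{2} = \left(\frac{5}{36} + 29\right)^{2} = \left(\frac{1049}{36}\right)^{2} = \frac{1100401}{1296}$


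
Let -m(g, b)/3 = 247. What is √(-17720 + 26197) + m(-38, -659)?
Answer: -741 + 7*√173 ≈ -648.93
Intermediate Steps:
m(g, b) = -741 (m(g, b) = -3*247 = -741)
√(-17720 + 26197) + m(-38, -659) = √(-17720 + 26197) - 741 = √8477 - 741 = 7*√173 - 741 = -741 + 7*√173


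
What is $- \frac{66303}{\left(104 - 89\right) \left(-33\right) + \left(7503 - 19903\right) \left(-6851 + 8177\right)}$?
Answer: $\frac{22101}{5480965} \approx 0.0040323$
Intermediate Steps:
$- \frac{66303}{\left(104 - 89\right) \left(-33\right) + \left(7503 - 19903\right) \left(-6851 + 8177\right)} = - \frac{66303}{15 \left(-33\right) - 16442400} = - \frac{66303}{-495 - 16442400} = - \frac{66303}{-16442895} = \left(-66303\right) \left(- \frac{1}{16442895}\right) = \frac{22101}{5480965}$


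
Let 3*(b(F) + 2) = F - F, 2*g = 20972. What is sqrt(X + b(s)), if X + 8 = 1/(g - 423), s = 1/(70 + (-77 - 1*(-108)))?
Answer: 3*I*sqrt(112514403)/10063 ≈ 3.1623*I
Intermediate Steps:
g = 10486 (g = (1/2)*20972 = 10486)
s = 1/101 (s = 1/(70 + (-77 + 108)) = 1/(70 + 31) = 1/101 ≈ 0.0099010)
X = -80503/10063 (X = -8 + 1/(10486 - 423) = -8 + 1/10063 = -80503/10063 ≈ -7.9999)
b(F) = -2 (b(F) = -2 + (F - F)/3 = -2 + (1/3)*0 = -2 + 0 = -2)
sqrt(X + b(s)) = sqrt(-80503/10063 - 2) = sqrt(-100629/10063) = 3*I*sqrt(112514403)/10063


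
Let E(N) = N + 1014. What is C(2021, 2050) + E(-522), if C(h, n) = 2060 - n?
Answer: 502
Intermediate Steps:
E(N) = 1014 + N
C(2021, 2050) + E(-522) = (2060 - 1*2050) + (1014 - 522) = (2060 - 2050) + 492 = 10 + 492 = 502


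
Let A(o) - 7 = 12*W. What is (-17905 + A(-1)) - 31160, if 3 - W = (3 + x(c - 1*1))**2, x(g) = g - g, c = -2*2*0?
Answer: -49130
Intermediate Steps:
c = 0 (c = -4*0 = 0)
x(g) = 0
W = -6 (W = 3 - (3 + 0)**2 = 3 - 1*3**2 = 3 - 1*9 = 3 - 9 = -6)
A(o) = -65 (A(o) = 7 + 12*(-6) = 7 - 72 = -65)
(-17905 + A(-1)) - 31160 = (-17905 - 65) - 31160 = -17970 - 31160 = -49130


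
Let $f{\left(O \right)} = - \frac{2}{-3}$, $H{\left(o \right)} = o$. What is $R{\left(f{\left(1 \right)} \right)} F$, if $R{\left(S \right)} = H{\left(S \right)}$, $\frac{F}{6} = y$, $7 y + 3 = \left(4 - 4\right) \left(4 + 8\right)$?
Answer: $- \frac{12}{7} \approx -1.7143$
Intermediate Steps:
$y = - \frac{3}{7}$ ($y = - \frac{3}{7} + \frac{\left(4 - 4\right) \left(4 + 8\right)}{7} = - \frac{3}{7} + \frac{0 \cdot 12}{7} = - \frac{3}{7} + \frac{1}{7} \cdot 0 = - \frac{3}{7} + 0 = - \frac{3}{7} \approx -0.42857$)
$f{\left(O \right)} = \frac{2}{3}$ ($f{\left(O \right)} = \left(-2\right) \left(- \frac{1}{3}\right) = \frac{2}{3}$)
$F = - \frac{18}{7}$ ($F = 6 \left(- \frac{3}{7}\right) = - \frac{18}{7} \approx -2.5714$)
$R{\left(S \right)} = S$
$R{\left(f{\left(1 \right)} \right)} F = \frac{2}{3} \left(- \frac{18}{7}\right) = - \frac{12}{7}$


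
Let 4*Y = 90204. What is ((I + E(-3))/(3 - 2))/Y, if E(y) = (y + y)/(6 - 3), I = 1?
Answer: -1/22551 ≈ -4.4344e-5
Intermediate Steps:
Y = 22551 (Y = (¼)*90204 = 22551)
E(y) = 2*y/3 (E(y) = (2*y)/3 = (2*y)*(⅓) = 2*y/3)
((I + E(-3))/(3 - 2))/Y = ((1 + (⅔)*(-3))/(3 - 2))/22551 = ((1 - 2)/1)*(1/22551) = -1*1*(1/22551) = -1*1/22551 = -1/22551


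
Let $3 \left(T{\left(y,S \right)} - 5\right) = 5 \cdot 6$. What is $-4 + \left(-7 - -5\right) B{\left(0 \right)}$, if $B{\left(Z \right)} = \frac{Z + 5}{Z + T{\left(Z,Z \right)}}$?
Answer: $- \frac{14}{3} \approx -4.6667$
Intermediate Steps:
$T{\left(y,S \right)} = 15$ ($T{\left(y,S \right)} = 5 + \frac{5 \cdot 6}{3} = 5 + \frac{1}{3} \cdot 30 = 5 + 10 = 15$)
$B{\left(Z \right)} = \frac{5 + Z}{15 + Z}$ ($B{\left(Z \right)} = \frac{Z + 5}{Z + 15} = \frac{5 + Z}{15 + Z}$)
$-4 + \left(-7 - -5\right) B{\left(0 \right)} = -4 + \left(-7 - -5\right) \frac{5 + 0}{15 + 0} = -4 + \left(-7 + 5\right) \frac{1}{15} \cdot 5 = -4 - 2 \cdot \frac{1}{15} \cdot 5 = -4 - \frac{2}{3} = - \frac{14}{3}$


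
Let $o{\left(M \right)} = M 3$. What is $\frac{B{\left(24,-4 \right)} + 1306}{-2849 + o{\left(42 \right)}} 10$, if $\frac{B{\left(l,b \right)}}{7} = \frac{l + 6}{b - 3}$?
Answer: $- \frac{12760}{2723} \approx -4.686$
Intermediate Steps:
$o{\left(M \right)} = 3 M$
$B{\left(l,b \right)} = \frac{7 \left(6 + l\right)}{-3 + b}$ ($B{\left(l,b \right)} = 7 \frac{l + 6}{b - 3} = 7 \frac{6 + l}{-3 + b} = \frac{7 \left(6 + l\right)}{-3 + b}$)
$\frac{B{\left(24,-4 \right)} + 1306}{-2849 + o{\left(42 \right)}} 10 = \frac{\frac{7 \left(6 + 24\right)}{-3 - 4} + 1306}{-2849 + 3 \cdot 42} \cdot 10 = \frac{7 \frac{1}{-7} \cdot 30 + 1306}{-2849 + 126} \cdot 10 = \frac{7 \left(- \frac{1}{7}\right) 30 + 1306}{-2723} \cdot 10 = \left(-30 + 1306\right) \left(- \frac{1}{2723}\right) 10 = 1276 \left(- \frac{1}{2723}\right) 10 = \left(- \frac{1276}{2723}\right) 10 = - \frac{12760}{2723}$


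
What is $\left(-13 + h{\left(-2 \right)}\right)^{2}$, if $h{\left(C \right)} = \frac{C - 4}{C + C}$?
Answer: $\frac{529}{4} \approx 132.25$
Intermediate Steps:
$h{\left(C \right)} = \frac{-4 + C}{2 C}$
$\left(-13 + h{\left(-2 \right)}\right)^{2} = \left(-13 + \frac{-4 - 2}{2 \left(-2\right)}\right)^{2} = \left(-13 + \frac{1}{2} \left(- \frac{1}{2}\right) \left(-6\right)\right)^{2} = \left(-13 + \frac{3}{2}\right)^{2} = \left(- \frac{23}{2}\right)^{2} = \frac{529}{4}$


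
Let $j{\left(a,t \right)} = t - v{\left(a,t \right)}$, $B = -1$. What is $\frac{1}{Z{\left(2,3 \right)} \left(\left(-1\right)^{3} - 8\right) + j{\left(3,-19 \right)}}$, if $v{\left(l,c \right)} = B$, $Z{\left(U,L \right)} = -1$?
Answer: $- \frac{1}{9} \approx -0.11111$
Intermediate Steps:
$v{\left(l,c \right)} = -1$
$j{\left(a,t \right)} = 1 + t$ ($j{\left(a,t \right)} = t - -1 = t + 1 = 1 + t$)
$\frac{1}{Z{\left(2,3 \right)} \left(\left(-1\right)^{3} - 8\right) + j{\left(3,-19 \right)}} = \frac{1}{- (\left(-1\right)^{3} - 8) + \left(1 - 19\right)} = \frac{1}{- (-1 - 8) - 18} = \frac{1}{\left(-1\right) \left(-9\right) - 18} = \frac{1}{9 - 18} = \frac{1}{-9} = - \frac{1}{9}$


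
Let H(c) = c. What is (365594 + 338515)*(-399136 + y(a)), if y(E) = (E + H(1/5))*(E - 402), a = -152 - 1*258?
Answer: -233688144228/5 ≈ -4.6738e+10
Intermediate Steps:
a = -410 (a = -152 - 258 = -410)
y(E) = (-402 + E)*(⅕ + E) (y(E) = (E + 1/5)*(E - 402) = (E + ⅕)*(-402 + E) = (⅕ + E)*(-402 + E) = (-402 + E)*(⅕ + E))
(365594 + 338515)*(-399136 + y(a)) = (365594 + 338515)*(-399136 + (-402/5 + (-410)² - 2009/5*(-410))) = 704109*(-399136 + (-402/5 + 168100 + 164738)) = 704109*(-399136 + 1663788/5) = 704109*(-331892/5) = -233688144228/5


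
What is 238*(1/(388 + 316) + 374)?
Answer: 31332343/352 ≈ 89012.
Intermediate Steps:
238*(1/(388 + 316) + 374) = 238*(1/704 + 374) = 238*(263297/704) = 31332343/352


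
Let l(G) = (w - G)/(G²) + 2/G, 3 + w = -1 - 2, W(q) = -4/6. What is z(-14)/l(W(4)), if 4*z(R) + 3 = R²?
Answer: -193/60 ≈ -3.2167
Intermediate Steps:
W(q) = -⅔ (W(q) = -4*⅙ = -⅔)
w = -6 (w = -3 + (-1 - 2) = -3 - 3 = -6)
l(G) = 2/G + (-6 - G)/G² (l(G) = (-6 - G)/(G²) + 2/G = (-6 - G)/G² + 2/G = 2/G + (-6 - G)/G²)
z(R) = -¾ + R²/4
z(-14)/l(W(4)) = (-¾ + (¼)*(-14)²)/(((-6 - ⅔)/(-⅔)²)) = (-¾ + (¼)*196)/(((9/4)*(-20/3))) = (-¾ + 49)/(-15) = (193/4)*(-1/15) = -193/60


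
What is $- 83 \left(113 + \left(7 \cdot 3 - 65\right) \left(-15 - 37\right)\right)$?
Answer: $-199283$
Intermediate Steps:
$- 83 \left(113 + \left(7 \cdot 3 - 65\right) \left(-15 - 37\right)\right) = - 83 \left(113 + \left(21 - 65\right) \left(-52\right)\right) = - 83 \left(113 - -2288\right) = - 83 \left(113 + 2288\right) = \left(-83\right) 2401 = -199283$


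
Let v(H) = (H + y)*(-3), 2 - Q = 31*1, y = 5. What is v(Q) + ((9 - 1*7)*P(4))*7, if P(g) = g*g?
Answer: 296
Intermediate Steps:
P(g) = g²
Q = -29 (Q = 2 - 31 = -29)
v(H) = -15 - 3*H (v(H) = (H + 5)*(-3) = (5 + H)*(-3) = -15 - 3*H)
v(Q) + ((9 - 1*7)*P(4))*7 = (-15 - 3*(-29)) + ((9 - 1*7)*4²)*7 = (-15 + 87) + ((9 - 7)*16)*7 = 72 + (2*16)*7 = 72 + 32*7 = 72 + 224 = 296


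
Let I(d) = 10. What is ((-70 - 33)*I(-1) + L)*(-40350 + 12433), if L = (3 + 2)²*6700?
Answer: -4647342990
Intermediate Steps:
L = 167500 (L = 5²*6700 = 25*6700 = 167500)
((-70 - 33)*I(-1) + L)*(-40350 + 12433) = ((-70 - 33)*10 + 167500)*(-40350 + 12433) = (-103*10 + 167500)*(-27917) = (-1030 + 167500)*(-27917) = 166470*(-27917) = -4647342990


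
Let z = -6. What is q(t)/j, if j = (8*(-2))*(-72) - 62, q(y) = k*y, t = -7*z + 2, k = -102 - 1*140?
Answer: -5324/545 ≈ -9.7688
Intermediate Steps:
k = -242 (k = -102 - 140 = -242)
t = 44 (t = -7*(-6) + 2 = 42 + 2 = 44)
q(y) = -242*y
j = 1090 (j = -16*(-72) - 62 = 1152 - 62 = 1090)
q(t)/j = -242*44/1090 = -10648*1/1090 = -5324/545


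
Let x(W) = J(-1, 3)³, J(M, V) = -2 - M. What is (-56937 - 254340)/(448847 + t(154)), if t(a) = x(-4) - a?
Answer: -103759/149564 ≈ -0.69374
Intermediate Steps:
x(W) = -1 (x(W) = (-2 - 1*(-1))³ = (-2 + 1)³ = (-1)³ = -1)
t(a) = -1 - a
(-56937 - 254340)/(448847 + t(154)) = (-56937 - 254340)/(448847 + (-1 - 1*154)) = -311277/(448847 + (-1 - 154)) = -311277/(448847 - 155) = -311277/448692 = -311277*1/448692 = -103759/149564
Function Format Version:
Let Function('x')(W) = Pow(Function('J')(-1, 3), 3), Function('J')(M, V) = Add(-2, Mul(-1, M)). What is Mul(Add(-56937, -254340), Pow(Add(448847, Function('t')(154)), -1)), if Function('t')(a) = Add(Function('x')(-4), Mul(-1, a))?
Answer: Rational(-103759, 149564) ≈ -0.69374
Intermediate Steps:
Function('x')(W) = -1 (Function('x')(W) = Pow(Add(-2, Mul(-1, -1)), 3) = Pow(Add(-2, 1), 3) = Pow(-1, 3) = -1)
Function('t')(a) = Add(-1, Mul(-1, a))
Mul(Add(-56937, -254340), Pow(Add(448847, Function('t')(154)), -1)) = Mul(Add(-56937, -254340), Pow(Add(448847, Add(-1, Mul(-1, 154))), -1)) = Mul(-311277, Pow(Add(448847, Add(-1, -154)), -1)) = Mul(-311277, Pow(Add(448847, -155), -1)) = Mul(-311277, Pow(448692, -1)) = Mul(-311277, Rational(1, 448692)) = Rational(-103759, 149564)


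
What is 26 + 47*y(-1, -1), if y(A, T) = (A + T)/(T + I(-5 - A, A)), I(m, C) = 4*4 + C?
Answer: 135/7 ≈ 19.286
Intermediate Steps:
I(m, C) = 16 + C
y(A, T) = (A + T)/(16 + A + T) (y(A, T) = (A + T)/(T + (16 + A)) = (A + T)/(16 + A + T))
26 + 47*y(-1, -1) = 26 + 47*((-1 - 1)/(16 - 1 - 1)) = 26 + 47*(-2/14) = 26 + 47*((1/14)*(-2)) = 26 + 47*(-1/7) = 26 - 47/7 = 135/7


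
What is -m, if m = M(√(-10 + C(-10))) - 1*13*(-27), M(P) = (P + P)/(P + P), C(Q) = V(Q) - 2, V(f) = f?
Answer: -352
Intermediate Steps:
C(Q) = -2 + Q (C(Q) = Q - 2 = -2 + Q)
M(P) = 1 (M(P) = (2*P)/((2*P)) = (2*P)*(1/(2*P)) = 1)
m = 352 (m = 1 - 1*13*(-27) = 1 - 13*(-27) = 1 + 351 = 352)
-m = -1*352 = -352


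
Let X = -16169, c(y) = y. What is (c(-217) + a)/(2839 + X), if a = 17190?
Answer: -16973/13330 ≈ -1.2733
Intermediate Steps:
(c(-217) + a)/(2839 + X) = (-217 + 17190)/(2839 - 16169) = 16973/(-13330) = 16973*(-1/13330) = -16973/13330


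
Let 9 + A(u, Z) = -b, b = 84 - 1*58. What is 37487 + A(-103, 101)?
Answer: 37452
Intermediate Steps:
b = 26 (b = 84 - 58 = 26)
A(u, Z) = -35 (A(u, Z) = -9 - 1*26 = -9 - 26 = -35)
37487 + A(-103, 101) = 37487 - 35 = 37452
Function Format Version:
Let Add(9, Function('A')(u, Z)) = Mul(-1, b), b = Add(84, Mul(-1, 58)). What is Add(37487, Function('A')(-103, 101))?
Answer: 37452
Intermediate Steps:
b = 26 (b = Add(84, -58) = 26)
Function('A')(u, Z) = -35 (Function('A')(u, Z) = Add(-9, Mul(-1, 26)) = Add(-9, -26) = -35)
Add(37487, Function('A')(-103, 101)) = Add(37487, -35) = 37452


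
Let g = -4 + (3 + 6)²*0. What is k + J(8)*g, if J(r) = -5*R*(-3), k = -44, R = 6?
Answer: -404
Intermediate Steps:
J(r) = 90 (J(r) = -5*6*(-3) = -30*(-3) = 90)
g = -4 (g = -4 + 9²*0 = -4 + 81*0 = -4 + 0 = -4)
k + J(8)*g = -44 + 90*(-4) = -44 - 360 = -404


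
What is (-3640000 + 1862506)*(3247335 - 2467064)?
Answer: -1386927020874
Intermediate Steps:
(-3640000 + 1862506)*(3247335 - 2467064) = -1777494*780271 = -1386927020874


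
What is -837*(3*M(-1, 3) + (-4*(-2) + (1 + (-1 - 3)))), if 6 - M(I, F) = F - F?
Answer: -19251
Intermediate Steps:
M(I, F) = 6 (M(I, F) = 6 - (F - F) = 6 - 1*0 = 6 + 0 = 6)
-837*(3*M(-1, 3) + (-4*(-2) + (1 + (-1 - 3)))) = -837*(3*6 + (-4*(-2) + (1 + (-1 - 3)))) = -837*(18 + (8 + (1 - 4))) = -837*(18 + (8 - 3)) = -837*(18 + 5) = -837*23 = -19251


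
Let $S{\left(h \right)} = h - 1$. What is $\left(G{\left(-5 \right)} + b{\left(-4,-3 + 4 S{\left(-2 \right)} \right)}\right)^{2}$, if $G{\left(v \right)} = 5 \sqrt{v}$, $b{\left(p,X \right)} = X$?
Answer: $100 - 150 i \sqrt{5} \approx 100.0 - 335.41 i$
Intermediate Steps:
$S{\left(h \right)} = -1 + h$
$\left(G{\left(-5 \right)} + b{\left(-4,-3 + 4 S{\left(-2 \right)} \right)}\right)^{2} = \left(5 \sqrt{-5} + \left(-3 + 4 \left(-1 - 2\right)\right)\right)^{2} = \left(5 i \sqrt{5} + \left(-3 + 4 \left(-3\right)\right)\right)^{2} = \left(5 i \sqrt{5} - 15\right)^{2} = \left(-15 + 5 i \sqrt{5}\right)^{2}$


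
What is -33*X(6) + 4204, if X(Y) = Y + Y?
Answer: 3808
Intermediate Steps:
X(Y) = 2*Y
-33*X(6) + 4204 = -66*6 + 4204 = -33*12 + 4204 = -396 + 4204 = 3808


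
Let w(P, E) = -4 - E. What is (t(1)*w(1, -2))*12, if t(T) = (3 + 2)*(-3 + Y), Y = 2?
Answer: 120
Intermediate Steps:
t(T) = -5 (t(T) = (3 + 2)*(-3 + 2) = 5*(-1) = -5)
(t(1)*w(1, -2))*12 = -5*(-4 - 1*(-2))*12 = -5*(-4 + 2)*12 = -5*(-2)*12 = 10*12 = 120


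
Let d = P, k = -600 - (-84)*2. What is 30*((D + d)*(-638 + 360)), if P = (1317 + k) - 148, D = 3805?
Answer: -37880280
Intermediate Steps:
k = -432 (k = -600 - 1*(-168) = -600 + 168 = -432)
P = 737 (P = (1317 - 432) - 148 = 885 - 148 = 737)
d = 737
30*((D + d)*(-638 + 360)) = 30*((3805 + 737)*(-638 + 360)) = 30*(4542*(-278)) = 30*(-1262676) = -37880280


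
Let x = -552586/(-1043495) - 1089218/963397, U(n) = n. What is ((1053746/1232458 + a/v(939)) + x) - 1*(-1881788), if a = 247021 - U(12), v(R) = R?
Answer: 1094800144441087742607081232/581705790387625612965 ≈ 1.8821e+6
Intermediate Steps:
x = -604233842268/1005299952515 (x = -552586*(-1/1043495) - 1089218*1/963397 = 552586/1043495 - 1089218/963397 = -604233842268/1005299952515 ≈ -0.60105)
a = 247009 (a = 247021 - 1*12 = 247021 - 12 = 247009)
((1053746/1232458 + a/v(939)) + x) - 1*(-1881788) = ((1053746/1232458 + 247009/939) - 604233842268/1005299952515) - 1*(-1881788) = ((1053746*(1/1232458) + 247009*(1/939)) - 604233842268/1005299952515) + 1881788 = ((526873/616229 + 247009/939) - 604233842268/1005299952515) + 1881788 = (152708842808/578639031 - 604233842268/1005299952515) + 1881788 = 153168559138515636899812/581705790387625612965 + 1881788 = 1094800144441087742607081232/581705790387625612965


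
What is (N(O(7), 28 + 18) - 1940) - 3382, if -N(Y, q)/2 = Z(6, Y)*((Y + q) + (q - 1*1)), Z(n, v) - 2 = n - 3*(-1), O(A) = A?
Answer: -7478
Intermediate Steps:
Z(n, v) = 5 + n (Z(n, v) = 2 + (n - 3*(-1)) = 2 + (n + 3) = 2 + (3 + n) = 5 + n)
N(Y, q) = 22 - 44*q - 22*Y (N(Y, q) = -2*(5 + 6)*((Y + q) + (q - 1*1)) = -22*((Y + q) + (q - 1)) = -22*((Y + q) + (-1 + q)) = -22*(-1 + Y + 2*q) = -2*(-11 + 11*Y + 22*q) = 22 - 44*q - 22*Y)
(N(O(7), 28 + 18) - 1940) - 3382 = ((22 - 44*(28 + 18) - 22*7) - 1940) - 3382 = ((22 - 44*46 - 154) - 1940) - 3382 = ((22 - 2024 - 154) - 1940) - 3382 = (-2156 - 1940) - 3382 = -4096 - 3382 = -7478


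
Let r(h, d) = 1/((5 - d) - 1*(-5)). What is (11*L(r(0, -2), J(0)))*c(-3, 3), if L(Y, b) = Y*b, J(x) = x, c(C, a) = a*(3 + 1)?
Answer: 0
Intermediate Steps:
c(C, a) = 4*a (c(C, a) = a*4 = 4*a)
r(h, d) = 1/(10 - d) (r(h, d) = 1/((5 - d) + 5) = 1/(10 - d))
(11*L(r(0, -2), J(0)))*c(-3, 3) = (11*(-1/(-10 - 2)*0))*(4*3) = (11*(-1/(-12)*0))*12 = (11*(-1*(-1/12)*0))*12 = (11*((1/12)*0))*12 = (11*0)*12 = 0*12 = 0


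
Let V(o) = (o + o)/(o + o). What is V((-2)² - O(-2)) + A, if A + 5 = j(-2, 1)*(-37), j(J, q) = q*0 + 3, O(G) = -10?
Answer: -115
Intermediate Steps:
j(J, q) = 3 (j(J, q) = 0 + 3 = 3)
A = -116 (A = -5 + 3*(-37) = -5 - 111 = -116)
V(o) = 1 (V(o) = (2*o)/((2*o)) = (2*o)*(1/(2*o)) = 1)
V((-2)² - O(-2)) + A = 1 - 116 = -115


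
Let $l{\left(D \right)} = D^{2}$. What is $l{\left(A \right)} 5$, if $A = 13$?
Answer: $845$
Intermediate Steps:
$l{\left(A \right)} 5 = 13^{2} \cdot 5 = 169 \cdot 5 = 845$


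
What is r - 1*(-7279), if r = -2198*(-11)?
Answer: 31457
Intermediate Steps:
r = 24178
r - 1*(-7279) = 24178 - 1*(-7279) = 24178 + 7279 = 31457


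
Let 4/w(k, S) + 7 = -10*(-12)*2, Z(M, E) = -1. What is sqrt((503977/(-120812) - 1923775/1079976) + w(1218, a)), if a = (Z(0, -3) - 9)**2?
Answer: I*sqrt(85714455210902078992375602)/3800057012412 ≈ 2.4363*I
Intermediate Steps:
a = 100 (a = (-1 - 9)**2 = (-10)**2 = 100)
w(k, S) = 4/233 (w(k, S) = 4/(-7 - 10*(-12)*2) = 4/(-7 + 120*2) = 4/(-7 + 240) = 4/233)
sqrt((503977/(-120812) - 1923775/1079976) + w(1218, a)) = sqrt((503977/(-120812) - 1923775/1079976) + 4/233) = sqrt((503977*(-1/120812) - 1923775*1/1079976) + 4/233) = sqrt((-503977/120812 - 1923775/1079976) + 4/233) = sqrt(-194174542463/32618515128 + 4/233) = sqrt(-45112194333367/7600114024824) = I*sqrt(85714455210902078992375602)/3800057012412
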